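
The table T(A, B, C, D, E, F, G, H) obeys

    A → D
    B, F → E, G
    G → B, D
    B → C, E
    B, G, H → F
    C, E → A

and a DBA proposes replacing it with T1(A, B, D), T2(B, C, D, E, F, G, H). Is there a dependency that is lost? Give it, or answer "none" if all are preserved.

C, E → A

Check C, E → A: no single fragment contains all of {A, C, E}, and the restricted closure of {C, E} across the fragments never reaches {A}.
A → D is preserved.
B, F → E, G is preserved.
G → B, D is preserved.
B → C, E is preserved.
B, G, H → F is preserved.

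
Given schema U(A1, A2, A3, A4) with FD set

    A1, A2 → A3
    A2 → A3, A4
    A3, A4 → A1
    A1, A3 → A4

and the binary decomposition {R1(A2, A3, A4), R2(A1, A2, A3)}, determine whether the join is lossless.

Yes

Common attributes: R1 ∩ R2 = {A2, A3}.
Closure of {A2, A3}: A2 → A3, A4 applies, adding A4; A3, A4 → A1 applies, adding A1. So (A2, A3)⁺ = {A1, A2, A3, A4}.
This closure contains every attribute of R1, so R1 ∩ R2 → R1. The join is lossless.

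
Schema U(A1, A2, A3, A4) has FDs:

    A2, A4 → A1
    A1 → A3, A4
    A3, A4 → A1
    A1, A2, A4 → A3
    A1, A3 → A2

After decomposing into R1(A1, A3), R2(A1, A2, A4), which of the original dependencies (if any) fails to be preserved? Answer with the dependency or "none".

Check A3, A4 → A1: no single fragment contains all of {A1, A3, A4}, and the restricted closure of {A3, A4} across the fragments never reaches {A1}.
A2, A4 → A1 is preserved.
A1 → A3, A4 is preserved.
A1, A2, A4 → A3 is preserved.
A1, A3 → A2 is preserved.

A3, A4 → A1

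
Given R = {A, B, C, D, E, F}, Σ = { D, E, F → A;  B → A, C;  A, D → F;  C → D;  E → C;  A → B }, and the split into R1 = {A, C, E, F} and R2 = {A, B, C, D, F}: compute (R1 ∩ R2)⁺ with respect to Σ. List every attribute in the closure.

A, B, C, D, F

R1 ∩ R2 = {A, C, F}.
C → D applies, adding D
A → B applies, adding B
Closure: {A, B, C, D, F}.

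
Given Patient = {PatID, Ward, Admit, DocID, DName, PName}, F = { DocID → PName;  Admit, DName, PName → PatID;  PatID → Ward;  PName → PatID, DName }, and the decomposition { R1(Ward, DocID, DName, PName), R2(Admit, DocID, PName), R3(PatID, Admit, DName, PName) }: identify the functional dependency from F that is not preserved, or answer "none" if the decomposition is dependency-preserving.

Check PatID → Ward: no single fragment contains all of {PatID, Ward}, and the restricted closure of {PatID} across the fragments never reaches {Ward}.
DocID → PName is preserved.
Admit, DName, PName → PatID is preserved.
PName → PatID, DName is preserved.

PatID → Ward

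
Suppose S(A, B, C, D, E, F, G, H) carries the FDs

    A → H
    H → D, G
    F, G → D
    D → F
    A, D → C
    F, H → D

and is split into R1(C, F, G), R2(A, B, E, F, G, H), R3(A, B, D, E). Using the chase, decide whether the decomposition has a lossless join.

No

Chase test. Columns are A, B, C, D, E, F, G, H; row i has aⱼ where attribute j ∈ Ri, else bᵢⱼ.
Initial tableau (one row per fragment):
  row 1: b11 b12 a3 b14 b15 a6 a7 b18
  row 2: a1 a2 b23 b24 a5 a6 a7 a8
  row 3: a1 a2 b33 a4 a5 b36 b37 b38
Rows 2 and 3 agree on A; apply A→H and equate their H entries.
Rows 2 and 3 agree on H; apply H→D, G and equate their D, G entries.
Rows 1 and 2 agree on F, G; apply F, G→D and equate their D entries.
Rows 1 and 3 agree on D; apply D→F and equate their F entries.
Rows 2 and 3 agree on A, D; apply A, D→C and equate their C entries.
No row becomes fully distinguished — the join is lossy.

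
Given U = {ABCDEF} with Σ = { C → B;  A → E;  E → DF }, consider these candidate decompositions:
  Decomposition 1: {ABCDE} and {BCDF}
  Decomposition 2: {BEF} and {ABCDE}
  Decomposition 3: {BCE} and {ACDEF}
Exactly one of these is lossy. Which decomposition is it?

Decomposition 1: common = {BCD}, closure = {BCD} → lossy.
Decomposition 2: common = {BE}, closure = {BDEF} → lossless.
Decomposition 3: common = {CE}, closure = {BCDEF} → lossless.

Decomposition 1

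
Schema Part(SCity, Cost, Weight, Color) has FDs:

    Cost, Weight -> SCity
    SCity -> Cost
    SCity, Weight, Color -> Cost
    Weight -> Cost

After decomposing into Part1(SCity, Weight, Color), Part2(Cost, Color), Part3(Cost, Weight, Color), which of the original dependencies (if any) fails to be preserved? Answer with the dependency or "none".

SCity -> Cost

Check SCity → Cost: no single fragment contains all of {SCity, Cost}, and the restricted closure of {SCity} across the fragments never reaches {Cost}.
Cost, Weight → SCity is preserved.
SCity, Weight, Color → Cost is preserved.
Weight → Cost is preserved.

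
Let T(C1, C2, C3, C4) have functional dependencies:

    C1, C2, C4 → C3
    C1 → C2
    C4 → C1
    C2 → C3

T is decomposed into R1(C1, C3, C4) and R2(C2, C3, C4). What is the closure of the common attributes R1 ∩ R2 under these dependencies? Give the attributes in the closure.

R1 ∩ R2 = {C3, C4}.
C4 → C1 applies, adding C1
C1 → C2 applies, adding C2
Closure: {C1, C2, C3, C4}.

C1, C2, C3, C4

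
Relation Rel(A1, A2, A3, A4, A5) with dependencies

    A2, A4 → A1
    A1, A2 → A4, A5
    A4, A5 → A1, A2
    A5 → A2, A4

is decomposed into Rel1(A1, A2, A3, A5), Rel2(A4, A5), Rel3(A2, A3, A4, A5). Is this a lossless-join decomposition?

Chase test. Columns are A1, A2, A3, A4, A5; row i has aⱼ where attribute j ∈ Reli, else bᵢⱼ.
Initial tableau (one row per fragment):
  row 1: a1 a2 a3 b14 a5
  row 2: b21 b22 b23 a4 a5
  row 3: b31 a2 a3 a4 a5
Rows 2 and 3 agree on A4, A5; apply A4, A5→A1, A2 and equate their A1, A2 entries.
Rows 1 and 2 agree on A5; apply A5→A2, A4 and equate their A2, A4 entries.
Rows 1 and 2 agree on A2, A4; apply A2, A4→A1 and equate their A1 entries.
Row 1 is now all distinguished symbols — the join is lossless.

Yes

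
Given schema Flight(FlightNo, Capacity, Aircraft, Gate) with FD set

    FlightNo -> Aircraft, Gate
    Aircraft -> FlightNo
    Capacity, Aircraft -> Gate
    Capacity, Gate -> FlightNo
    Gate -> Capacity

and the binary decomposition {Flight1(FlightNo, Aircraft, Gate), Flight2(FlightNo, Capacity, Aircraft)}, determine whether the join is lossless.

Yes

Common attributes: Flight1 ∩ Flight2 = {FlightNo, Aircraft}.
Closure of {FlightNo, Aircraft}: FlightNo → Aircraft, Gate applies, adding Gate; Gate → Capacity applies, adding Capacity. So (FlightNo, Aircraft)⁺ = {FlightNo, Capacity, Aircraft, Gate}.
This closure contains every attribute of Flight1, so Flight1 ∩ Flight2 → Flight1. The join is lossless.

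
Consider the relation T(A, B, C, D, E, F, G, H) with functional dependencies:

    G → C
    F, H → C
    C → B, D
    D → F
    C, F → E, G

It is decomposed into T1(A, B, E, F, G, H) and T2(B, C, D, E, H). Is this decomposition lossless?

Common attributes: T1 ∩ T2 = {B, E, H}.
No dependency enlarges {B, E, H}, so (B, E, H)⁺ = {B, E, H}.
The closure contains neither all of T1 = {A, B, E, F, G, H} nor all of T2 = {B, C, D, E, H}, so the common attributes are not a superkey of either fragment. The join is lossy.

No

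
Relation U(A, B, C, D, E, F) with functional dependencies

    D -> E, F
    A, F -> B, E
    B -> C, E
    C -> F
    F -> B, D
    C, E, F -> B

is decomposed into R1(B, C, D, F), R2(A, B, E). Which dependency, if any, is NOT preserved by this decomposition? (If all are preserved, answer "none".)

D → E, F: restricted closure across fragments reaches E, F.
A, F → B, E: restricted closure across fragments reaches B, E.
B → C, E: restricted closure across fragments reaches C, E.
C → F lies within R1.
F → B, D lies within R1.
C, E, F → B: restricted closure across fragments reaches B.
Every dependency is enforceable on the fragments, so the decomposition is dependency-preserving.

none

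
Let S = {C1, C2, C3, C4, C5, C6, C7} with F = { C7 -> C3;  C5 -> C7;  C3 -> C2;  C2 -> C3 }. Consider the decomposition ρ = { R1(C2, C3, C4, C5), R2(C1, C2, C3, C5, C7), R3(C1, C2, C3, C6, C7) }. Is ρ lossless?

Chase test. Columns are C1, C2, C3, C4, C5, C6, C7; row i has aⱼ where attribute j ∈ Ri, else bᵢⱼ.
Initial tableau (one row per fragment):
  row 1: b11 a2 a3 a4 a5 b16 b17
  row 2: a1 a2 a3 b24 a5 b26 a7
  row 3: a1 a2 a3 b34 b35 a6 a7
Rows 1 and 2 agree on C5; apply C5→C7 and equate their C7 entries.
No row becomes fully distinguished — the join is lossy.

No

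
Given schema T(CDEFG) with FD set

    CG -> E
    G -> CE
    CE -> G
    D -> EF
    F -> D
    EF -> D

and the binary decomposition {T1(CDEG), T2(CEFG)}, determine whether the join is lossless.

Common attributes: T1 ∩ T2 = {CEG}.
No dependency enlarges {CEG}, so (CEG)⁺ = {CEG}.
The closure contains neither all of T1 = {CDEG} nor all of T2 = {CEFG}, so the common attributes are not a superkey of either fragment. The join is lossy.

No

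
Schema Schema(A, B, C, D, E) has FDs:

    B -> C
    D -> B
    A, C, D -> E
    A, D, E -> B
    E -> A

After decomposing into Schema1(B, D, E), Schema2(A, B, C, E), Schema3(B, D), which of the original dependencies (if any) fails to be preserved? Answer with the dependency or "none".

A, C, D -> E

Check A, C, D → E: no single fragment contains all of {A, C, D, E}, and the restricted closure of {A, C, D} across the fragments never reaches {E}.
B → C is preserved.
D → B is preserved.
A, D, E → B is preserved.
E → A is preserved.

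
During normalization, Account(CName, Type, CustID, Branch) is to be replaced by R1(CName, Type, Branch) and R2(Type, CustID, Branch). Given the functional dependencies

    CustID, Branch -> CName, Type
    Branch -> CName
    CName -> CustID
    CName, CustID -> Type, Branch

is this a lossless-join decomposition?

Common attributes: R1 ∩ R2 = {Type, Branch}.
Closure of {Type, Branch}: Branch → CName applies, adding CName; CName → CustID applies, adding CustID. So (Type, Branch)⁺ = {CName, Type, CustID, Branch}.
This closure contains every attribute of R1, so R1 ∩ R2 → R1. The join is lossless.

Yes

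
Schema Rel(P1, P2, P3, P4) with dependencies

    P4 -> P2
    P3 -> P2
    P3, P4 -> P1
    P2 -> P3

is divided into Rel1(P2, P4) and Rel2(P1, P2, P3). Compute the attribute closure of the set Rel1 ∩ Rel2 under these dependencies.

P2, P3

Rel1 ∩ Rel2 = {P2}.
P2 → P3 applies, adding P3
Closure: {P2, P3}.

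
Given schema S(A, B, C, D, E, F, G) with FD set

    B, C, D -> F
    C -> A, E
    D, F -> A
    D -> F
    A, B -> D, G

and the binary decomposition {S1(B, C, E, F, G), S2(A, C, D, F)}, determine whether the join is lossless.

Common attributes: S1 ∩ S2 = {C, F}.
Closure of {C, F}: C → A, E applies, adding A, E. So (C, F)⁺ = {A, C, E, F}.
The closure contains neither all of S1 = {B, C, E, F, G} nor all of S2 = {A, C, D, F}, so the common attributes are not a superkey of either fragment. The join is lossy.

No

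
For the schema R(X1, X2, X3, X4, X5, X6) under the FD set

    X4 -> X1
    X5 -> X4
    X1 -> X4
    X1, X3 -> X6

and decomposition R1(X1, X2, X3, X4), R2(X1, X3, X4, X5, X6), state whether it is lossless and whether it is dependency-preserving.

lossy but dependency-preserving

Lossless test: (X1, X3, X4)⁺ = {X1, X3, X4, X6}, which is a superkey of neither fragment — lossy.
Dependency preservation: every FD's attributes lie within a single fragment, so each can be enforced locally — preserved.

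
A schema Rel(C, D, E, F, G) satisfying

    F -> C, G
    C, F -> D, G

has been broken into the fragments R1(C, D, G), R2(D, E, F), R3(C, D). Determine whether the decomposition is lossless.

No

Chase test. Columns are C, D, E, F, G; row i has aⱼ where attribute j ∈ Ri, else bᵢⱼ.
Initial tableau (one row per fragment):
  row 1: a1 a2 b13 b14 a5
  row 2: b21 a2 a3 a4 b25
  row 3: a1 a2 b33 b34 b35
No row becomes fully distinguished — the join is lossy.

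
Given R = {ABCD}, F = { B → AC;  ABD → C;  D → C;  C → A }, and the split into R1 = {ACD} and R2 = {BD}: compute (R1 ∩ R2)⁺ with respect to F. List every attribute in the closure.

R1 ∩ R2 = {D}.
D → C applies, adding C
C → A applies, adding A
Closure: {ACD}.

ACD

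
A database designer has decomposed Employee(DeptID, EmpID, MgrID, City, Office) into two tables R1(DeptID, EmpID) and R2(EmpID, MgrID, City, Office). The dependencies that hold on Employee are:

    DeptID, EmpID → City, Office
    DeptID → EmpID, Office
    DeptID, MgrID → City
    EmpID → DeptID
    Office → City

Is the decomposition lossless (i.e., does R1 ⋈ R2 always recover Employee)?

Yes

Common attributes: R1 ∩ R2 = {EmpID}.
Closure of {EmpID}: EmpID → DeptID applies, adding DeptID; DeptID, EmpID → City, Office applies, adding City, Office. So (EmpID)⁺ = {DeptID, EmpID, City, Office}.
This closure contains every attribute of R1, so R1 ∩ R2 → R1. The join is lossless.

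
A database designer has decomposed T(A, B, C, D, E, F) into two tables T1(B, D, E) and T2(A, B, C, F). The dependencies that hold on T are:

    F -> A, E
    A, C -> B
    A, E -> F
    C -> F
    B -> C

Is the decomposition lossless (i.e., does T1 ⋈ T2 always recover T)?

Common attributes: T1 ∩ T2 = {B}.
Closure of {B}: B → C applies, adding C; C → F applies, adding F; F → A, E applies, adding A, E. So (B)⁺ = {A, B, C, E, F}.
This closure contains every attribute of T2, so T1 ∩ T2 → T2. The join is lossless.

Yes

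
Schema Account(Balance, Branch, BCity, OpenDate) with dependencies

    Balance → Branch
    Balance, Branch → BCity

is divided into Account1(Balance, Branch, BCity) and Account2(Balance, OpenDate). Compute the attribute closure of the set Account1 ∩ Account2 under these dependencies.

Account1 ∩ Account2 = {Balance}.
Balance → Branch applies, adding Branch
Balance, Branch → BCity applies, adding BCity
Closure: {Balance, Branch, BCity}.

Balance, Branch, BCity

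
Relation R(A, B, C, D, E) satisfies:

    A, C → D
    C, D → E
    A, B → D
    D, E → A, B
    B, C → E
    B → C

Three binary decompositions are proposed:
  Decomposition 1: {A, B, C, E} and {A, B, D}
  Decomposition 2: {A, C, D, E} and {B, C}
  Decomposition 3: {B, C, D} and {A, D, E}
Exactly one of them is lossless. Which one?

Decomposition 1

Decomposition 1: common = {A, B}, closure = {A, B, C, D, E} → lossless.
Decomposition 2: common = {C}, closure = {C} → lossy.
Decomposition 3: common = {D}, closure = {D} → lossy.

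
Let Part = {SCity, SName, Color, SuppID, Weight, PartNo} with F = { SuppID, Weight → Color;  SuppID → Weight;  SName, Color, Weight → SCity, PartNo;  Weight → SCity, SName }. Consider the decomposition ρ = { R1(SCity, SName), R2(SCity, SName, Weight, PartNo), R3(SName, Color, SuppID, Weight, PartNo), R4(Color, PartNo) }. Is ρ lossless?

Chase test. Columns are SCity, SName, Color, SuppID, Weight, PartNo; row i has aⱼ where attribute j ∈ Ri, else bᵢⱼ.
Initial tableau (one row per fragment):
  row 1: a1 a2 b13 b14 b15 b16
  row 2: a1 a2 b23 b24 a5 a6
  row 3: b31 a2 a3 a4 a5 a6
  row 4: b41 b42 a3 b44 b45 a6
Rows 2 and 3 agree on Weight; apply Weight→SCity, SName and equate their SCity, SName entries.
Row 3 is now all distinguished symbols — the join is lossless.

Yes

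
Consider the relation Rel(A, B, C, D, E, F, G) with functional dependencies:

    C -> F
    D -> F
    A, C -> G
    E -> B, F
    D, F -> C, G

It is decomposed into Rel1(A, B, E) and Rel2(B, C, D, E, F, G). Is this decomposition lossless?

No

Common attributes: Rel1 ∩ Rel2 = {B, E}.
Closure of {B, E}: E → B, F applies, adding F. So (B, E)⁺ = {B, E, F}.
The closure contains neither all of Rel1 = {A, B, E} nor all of Rel2 = {B, C, D, E, F, G}, so the common attributes are not a superkey of either fragment. The join is lossy.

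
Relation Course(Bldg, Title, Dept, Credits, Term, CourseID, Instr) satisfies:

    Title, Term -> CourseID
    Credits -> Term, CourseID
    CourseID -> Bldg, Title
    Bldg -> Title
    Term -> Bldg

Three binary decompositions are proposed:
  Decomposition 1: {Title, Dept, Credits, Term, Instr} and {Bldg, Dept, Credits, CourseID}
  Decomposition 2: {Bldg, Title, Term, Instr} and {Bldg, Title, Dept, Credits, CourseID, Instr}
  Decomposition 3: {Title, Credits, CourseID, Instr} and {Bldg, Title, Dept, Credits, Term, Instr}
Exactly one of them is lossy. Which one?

Decomposition 2

Decomposition 1: common = {Dept, Credits}, closure = {Bldg, Title, Dept, Credits, Term, CourseID} → lossless.
Decomposition 2: common = {Bldg, Title, Instr}, closure = {Bldg, Title, Instr} → lossy.
Decomposition 3: common = {Title, Credits, Instr}, closure = {Bldg, Title, Credits, Term, CourseID, Instr} → lossless.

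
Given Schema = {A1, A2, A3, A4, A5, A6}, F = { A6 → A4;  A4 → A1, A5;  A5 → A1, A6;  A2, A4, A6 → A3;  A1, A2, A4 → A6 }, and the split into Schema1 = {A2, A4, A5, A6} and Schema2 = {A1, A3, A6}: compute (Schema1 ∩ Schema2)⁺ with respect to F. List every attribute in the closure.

A1, A4, A5, A6

Schema1 ∩ Schema2 = {A6}.
A6 → A4 applies, adding A4
A4 → A1, A5 applies, adding A1, A5
Closure: {A1, A4, A5, A6}.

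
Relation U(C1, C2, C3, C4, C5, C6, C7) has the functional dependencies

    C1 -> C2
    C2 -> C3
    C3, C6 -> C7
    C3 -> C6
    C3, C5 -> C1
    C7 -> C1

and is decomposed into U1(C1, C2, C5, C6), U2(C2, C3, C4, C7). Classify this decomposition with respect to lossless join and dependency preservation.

Lossless test: (C2)⁺ = {C1, C2, C3, C6, C7}, which is a superkey of neither fragment — lossy.
Dependency preservation: C3, C6 → C7; C3 → C6; C3, C5 → C1; C7 → C1 are not contained in any single fragment, but the restricted closure of each left-hand side across the fragments still reaches the right-hand side; the remaining FDs each lie inside some fragment. All dependencies are preserved.

lossy but dependency-preserving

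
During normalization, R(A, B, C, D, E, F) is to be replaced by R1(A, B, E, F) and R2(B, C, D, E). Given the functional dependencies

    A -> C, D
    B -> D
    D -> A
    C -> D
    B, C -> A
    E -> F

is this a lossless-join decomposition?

Yes

Common attributes: R1 ∩ R2 = {B, E}.
Closure of {B, E}: B → D applies, adding D; D → A applies, adding A; E → F applies, adding F; A → C, D applies, adding C. So (B, E)⁺ = {A, B, C, D, E, F}.
This closure contains every attribute of R1, so R1 ∩ R2 → R1. The join is lossless.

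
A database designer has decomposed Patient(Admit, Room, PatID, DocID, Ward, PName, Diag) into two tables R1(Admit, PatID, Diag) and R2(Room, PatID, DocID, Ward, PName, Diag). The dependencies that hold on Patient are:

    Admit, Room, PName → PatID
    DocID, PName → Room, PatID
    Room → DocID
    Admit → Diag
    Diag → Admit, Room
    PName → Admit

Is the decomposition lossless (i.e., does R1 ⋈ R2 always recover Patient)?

Common attributes: R1 ∩ R2 = {PatID, Diag}.
Closure of {PatID, Diag}: Diag → Admit, Room applies, adding Admit, Room; Room → DocID applies, adding DocID. So (PatID, Diag)⁺ = {Admit, Room, PatID, DocID, Diag}.
This closure contains every attribute of R1, so R1 ∩ R2 → R1. The join is lossless.

Yes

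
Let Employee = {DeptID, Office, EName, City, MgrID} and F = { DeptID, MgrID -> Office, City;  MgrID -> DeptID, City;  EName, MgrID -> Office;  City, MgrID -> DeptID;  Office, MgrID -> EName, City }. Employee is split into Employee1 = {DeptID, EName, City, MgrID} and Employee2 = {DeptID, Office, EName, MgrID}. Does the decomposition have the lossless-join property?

Yes

Common attributes: Employee1 ∩ Employee2 = {DeptID, EName, MgrID}.
Closure of {DeptID, EName, MgrID}: DeptID, MgrID → Office, City applies, adding Office, City. So (DeptID, EName, MgrID)⁺ = {DeptID, Office, EName, City, MgrID}.
This closure contains every attribute of Employee1, so Employee1 ∩ Employee2 → Employee1. The join is lossless.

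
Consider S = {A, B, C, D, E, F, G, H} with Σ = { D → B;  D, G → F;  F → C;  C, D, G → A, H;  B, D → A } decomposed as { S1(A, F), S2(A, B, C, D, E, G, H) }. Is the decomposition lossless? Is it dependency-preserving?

lossy and not dependency-preserving

Lossless test: (A)⁺ = {A}, which is a superkey of neither fragment — lossy.
Dependency preservation: the restricted closure of {D, G} across the fragments never reaches {F}, so D, G → F cannot be enforced without a join — not preserved.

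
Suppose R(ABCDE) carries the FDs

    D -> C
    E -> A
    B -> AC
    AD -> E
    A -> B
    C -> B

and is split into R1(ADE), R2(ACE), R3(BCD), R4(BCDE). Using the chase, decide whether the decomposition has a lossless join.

Yes

Chase test. Columns are ABCDE; row i has aⱼ where attribute j ∈ Ri, else bᵢⱼ.
Initial tableau (one row per fragment):
  row 1: a1 b12 b13 a4 a5
  row 2: a1 b22 a3 b24 a5
  row 3: b31 a2 a3 a4 b35
  row 4: b41 a2 a3 a4 a5
Rows 1 and 3 agree on D; apply D→C and equate their C entries.
Rows 1 and 4 agree on E; apply E→A and equate their A entries.
Rows 3 and 4 agree on B; apply B→AC and equate their AC entries.
Rows 1 and 3 agree on AD; apply AD→E and equate their E entries.
Rows 1 and 2 agree on A; apply A→B and equate their B entries.
Rows 1 and 3 agree on A; apply A→B and equate their B entries.
Row 1 is now all distinguished symbols — the join is lossless.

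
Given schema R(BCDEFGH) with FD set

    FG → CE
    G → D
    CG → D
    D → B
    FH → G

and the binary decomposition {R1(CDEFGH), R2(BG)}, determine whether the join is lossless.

Common attributes: R1 ∩ R2 = {G}.
Closure of {G}: G → D applies, adding D; D → B applies, adding B. So (G)⁺ = {BDG}.
This closure contains every attribute of R2, so R1 ∩ R2 → R2. The join is lossless.

Yes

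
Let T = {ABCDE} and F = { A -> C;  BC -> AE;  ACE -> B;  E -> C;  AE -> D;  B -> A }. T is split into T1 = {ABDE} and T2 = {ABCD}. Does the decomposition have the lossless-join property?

Common attributes: T1 ∩ T2 = {ABD}.
Closure of {ABD}: A → C applies, adding C; BC → AE applies, adding E. So (ABD)⁺ = {ABCDE}.
This closure contains every attribute of T1, so T1 ∩ T2 → T1. The join is lossless.

Yes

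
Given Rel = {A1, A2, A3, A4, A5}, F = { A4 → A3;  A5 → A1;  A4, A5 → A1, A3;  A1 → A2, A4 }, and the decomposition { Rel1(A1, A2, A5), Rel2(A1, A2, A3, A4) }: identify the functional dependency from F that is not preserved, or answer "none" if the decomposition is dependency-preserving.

none

A4 → A3 lies within Rel2.
A5 → A1 lies within Rel1.
A4, A5 → A1, A3: restricted closure across fragments reaches A1, A3.
A1 → A2, A4 lies within Rel2.
Every dependency is enforceable on the fragments, so the decomposition is dependency-preserving.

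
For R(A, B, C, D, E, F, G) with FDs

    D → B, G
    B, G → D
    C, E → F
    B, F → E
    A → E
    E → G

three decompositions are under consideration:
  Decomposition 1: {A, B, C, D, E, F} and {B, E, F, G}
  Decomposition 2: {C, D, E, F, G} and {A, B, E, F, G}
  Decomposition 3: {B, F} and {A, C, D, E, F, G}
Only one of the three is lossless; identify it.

Decomposition 1

Decomposition 1: common = {B, E, F}, closure = {B, D, E, F, G} → lossless.
Decomposition 2: common = {E, F, G}, closure = {E, F, G} → lossy.
Decomposition 3: common = {F}, closure = {F} → lossy.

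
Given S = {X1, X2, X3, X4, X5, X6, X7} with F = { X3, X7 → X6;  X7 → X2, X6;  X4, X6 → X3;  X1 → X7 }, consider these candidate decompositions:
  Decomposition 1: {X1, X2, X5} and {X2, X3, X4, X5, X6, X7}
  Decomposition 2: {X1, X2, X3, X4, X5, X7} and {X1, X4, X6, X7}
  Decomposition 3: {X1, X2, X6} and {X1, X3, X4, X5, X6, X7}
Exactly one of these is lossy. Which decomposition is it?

Decomposition 1: common = {X2, X5}, closure = {X2, X5} → lossy.
Decomposition 2: common = {X1, X4, X7}, closure = {X1, X2, X3, X4, X6, X7} → lossless.
Decomposition 3: common = {X1, X6}, closure = {X1, X2, X6, X7} → lossless.

Decomposition 1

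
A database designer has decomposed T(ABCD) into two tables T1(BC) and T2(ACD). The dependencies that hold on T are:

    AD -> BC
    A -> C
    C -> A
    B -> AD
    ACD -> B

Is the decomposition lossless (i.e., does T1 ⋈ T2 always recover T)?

Common attributes: T1 ∩ T2 = {C}.
Closure of {C}: C → A applies, adding A. So (C)⁺ = {AC}.
The closure contains neither all of T1 = {BC} nor all of T2 = {ACD}, so the common attributes are not a superkey of either fragment. The join is lossy.

No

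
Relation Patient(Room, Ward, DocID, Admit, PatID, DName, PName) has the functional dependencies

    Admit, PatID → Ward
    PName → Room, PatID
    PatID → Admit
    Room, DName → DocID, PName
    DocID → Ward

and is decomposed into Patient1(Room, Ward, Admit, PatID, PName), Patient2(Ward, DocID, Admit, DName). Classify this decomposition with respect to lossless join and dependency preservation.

lossy and not dependency-preserving

Lossless test: (Ward, Admit)⁺ = {Ward, Admit}, which is a superkey of neither fragment — lossy.
Dependency preservation: the restricted closure of {Room, DName} across the fragments never reaches {DocID, PName}, so Room, DName → DocID, PName cannot be enforced without a join — not preserved.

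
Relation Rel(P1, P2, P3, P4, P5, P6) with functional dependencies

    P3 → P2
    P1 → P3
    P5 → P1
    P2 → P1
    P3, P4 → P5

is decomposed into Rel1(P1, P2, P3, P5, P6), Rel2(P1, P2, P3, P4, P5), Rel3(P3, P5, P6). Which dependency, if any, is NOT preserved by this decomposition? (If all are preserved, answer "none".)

P3 → P2 lies within Rel1.
P1 → P3 lies within Rel1.
P5 → P1 lies within Rel1.
P2 → P1 lies within Rel1.
P3, P4 → P5 lies within Rel2.
Every dependency is enforceable on the fragments, so the decomposition is dependency-preserving.

none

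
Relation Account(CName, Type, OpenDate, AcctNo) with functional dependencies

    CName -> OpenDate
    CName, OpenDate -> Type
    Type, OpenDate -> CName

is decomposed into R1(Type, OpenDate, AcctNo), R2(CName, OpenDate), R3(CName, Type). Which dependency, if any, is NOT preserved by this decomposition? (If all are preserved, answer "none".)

Check Type, OpenDate → CName: no single fragment contains all of {CName, Type, OpenDate}, and the restricted closure of {Type, OpenDate} across the fragments never reaches {CName}.
CName → OpenDate is preserved.
CName, OpenDate → Type is preserved.

Type, OpenDate -> CName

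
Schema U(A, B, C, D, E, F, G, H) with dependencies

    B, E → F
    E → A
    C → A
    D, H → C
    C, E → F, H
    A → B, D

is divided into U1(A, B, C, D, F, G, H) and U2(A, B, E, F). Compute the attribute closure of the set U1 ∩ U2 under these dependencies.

U1 ∩ U2 = {A, B, F}.
A → B, D applies, adding D
Closure: {A, B, D, F}.

A, B, D, F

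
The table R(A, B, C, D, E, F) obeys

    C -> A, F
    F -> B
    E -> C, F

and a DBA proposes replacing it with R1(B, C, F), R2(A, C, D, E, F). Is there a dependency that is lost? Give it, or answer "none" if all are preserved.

none

C → A, F lies within R2.
F → B lies within R1.
E → C, F lies within R2.
Every dependency is enforceable on the fragments, so the decomposition is dependency-preserving.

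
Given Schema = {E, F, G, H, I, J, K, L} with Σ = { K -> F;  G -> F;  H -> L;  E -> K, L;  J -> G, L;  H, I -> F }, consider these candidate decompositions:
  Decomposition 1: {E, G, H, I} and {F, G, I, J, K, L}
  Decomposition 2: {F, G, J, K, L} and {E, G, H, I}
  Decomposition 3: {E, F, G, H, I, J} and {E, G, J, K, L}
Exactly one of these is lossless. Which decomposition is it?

Decomposition 3

Decomposition 1: common = {G, I}, closure = {F, G, I} → lossy.
Decomposition 2: common = {G}, closure = {F, G} → lossy.
Decomposition 3: common = {E, G, J}, closure = {E, F, G, J, K, L} → lossless.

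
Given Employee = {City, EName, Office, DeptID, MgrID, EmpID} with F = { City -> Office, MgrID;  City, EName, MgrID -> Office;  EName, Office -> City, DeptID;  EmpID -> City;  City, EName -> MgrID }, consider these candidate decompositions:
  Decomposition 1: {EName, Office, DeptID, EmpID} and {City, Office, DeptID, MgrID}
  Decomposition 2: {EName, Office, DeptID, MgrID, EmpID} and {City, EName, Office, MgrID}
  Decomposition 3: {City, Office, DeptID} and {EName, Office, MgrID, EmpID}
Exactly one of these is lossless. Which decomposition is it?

Decomposition 2

Decomposition 1: common = {Office, DeptID}, closure = {Office, DeptID} → lossy.
Decomposition 2: common = {EName, Office, MgrID}, closure = {City, EName, Office, DeptID, MgrID} → lossless.
Decomposition 3: common = {Office}, closure = {Office} → lossy.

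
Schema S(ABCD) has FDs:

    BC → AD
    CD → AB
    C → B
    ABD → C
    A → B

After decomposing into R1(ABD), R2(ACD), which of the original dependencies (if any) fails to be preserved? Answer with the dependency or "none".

none

BC → AD: restricted closure across fragments reaches AD.
CD → AB: restricted closure across fragments reaches AB.
C → B: restricted closure across fragments reaches B.
ABD → C: restricted closure across fragments reaches C.
A → B lies within R1.
Every dependency is enforceable on the fragments, so the decomposition is dependency-preserving.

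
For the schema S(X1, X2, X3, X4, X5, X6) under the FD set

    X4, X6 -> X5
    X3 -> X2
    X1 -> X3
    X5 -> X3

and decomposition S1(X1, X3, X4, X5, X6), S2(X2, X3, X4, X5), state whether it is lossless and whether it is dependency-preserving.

lossless and dependency-preserving

Lossless test: (X3, X4, X5)⁺ = {X2, X3, X4, X5}, which contains all of one fragment — lossless.
Dependency preservation: every FD's attributes lie within a single fragment, so each can be enforced locally — preserved.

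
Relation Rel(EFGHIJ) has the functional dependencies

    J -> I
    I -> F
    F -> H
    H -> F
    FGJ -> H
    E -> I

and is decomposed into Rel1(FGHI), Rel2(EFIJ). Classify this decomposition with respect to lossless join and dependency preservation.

Lossless test: (FI)⁺ = {FHI}, which is a superkey of neither fragment — lossy.
Dependency preservation: FGJ → H is not contained in any single fragment, but the restricted closure of its left-hand side across the fragments still reaches the right-hand side; the remaining FDs each lie inside some fragment. All dependencies are preserved.

lossy but dependency-preserving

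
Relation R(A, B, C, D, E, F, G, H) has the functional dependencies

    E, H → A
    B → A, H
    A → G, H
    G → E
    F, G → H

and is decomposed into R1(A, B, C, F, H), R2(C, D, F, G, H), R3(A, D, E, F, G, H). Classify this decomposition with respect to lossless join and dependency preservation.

Lossless test (chase): Rows 1 and 3 agree on A; apply A→G, H and equate their G, H entries. Rows 1 and 2 agree on G; apply G→E and equate their E entries. Rows 1 and 3 agree on G; apply G→E and equate their E entries. Rows 1 and 2 agree on E, H; apply E, H→A and equate their A entries. No row becomes fully distinguished — the join is lossy.
Dependency preservation: every FD's attributes lie within a single fragment, so each can be enforced locally — preserved.

lossy but dependency-preserving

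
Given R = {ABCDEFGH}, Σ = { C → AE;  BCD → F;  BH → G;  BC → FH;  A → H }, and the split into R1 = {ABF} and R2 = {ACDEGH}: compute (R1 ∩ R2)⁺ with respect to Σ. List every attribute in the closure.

AH

R1 ∩ R2 = {A}.
A → H applies, adding H
Closure: {AH}.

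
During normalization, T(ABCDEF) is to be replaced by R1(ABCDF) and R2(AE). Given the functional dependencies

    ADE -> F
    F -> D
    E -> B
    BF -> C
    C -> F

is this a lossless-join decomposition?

No

Common attributes: R1 ∩ R2 = {A}.
No dependency enlarges {A}, so (A)⁺ = {A}.
The closure contains neither all of R1 = {ABCDF} nor all of R2 = {AE}, so the common attributes are not a superkey of either fragment. The join is lossy.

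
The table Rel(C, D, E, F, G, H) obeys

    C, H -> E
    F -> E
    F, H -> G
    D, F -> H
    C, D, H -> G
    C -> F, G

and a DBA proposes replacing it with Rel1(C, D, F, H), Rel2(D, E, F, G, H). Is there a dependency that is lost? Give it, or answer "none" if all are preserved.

Check C → F, G: no single fragment contains all of {C, F, G}, and the restricted closure of {C} across the fragments never reaches {F, G}.
C, H → E is preserved.
F → E is preserved.
F, H → G is preserved.
D, F → H is preserved.
C, D, H → G is preserved.

C -> F, G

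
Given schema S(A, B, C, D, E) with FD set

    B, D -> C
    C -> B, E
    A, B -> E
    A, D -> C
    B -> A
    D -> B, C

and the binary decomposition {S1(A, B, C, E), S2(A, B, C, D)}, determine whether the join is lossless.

Common attributes: S1 ∩ S2 = {A, B, C}.
Closure of {A, B, C}: C → B, E applies, adding E. So (A, B, C)⁺ = {A, B, C, E}.
This closure contains every attribute of S1, so S1 ∩ S2 → S1. The join is lossless.

Yes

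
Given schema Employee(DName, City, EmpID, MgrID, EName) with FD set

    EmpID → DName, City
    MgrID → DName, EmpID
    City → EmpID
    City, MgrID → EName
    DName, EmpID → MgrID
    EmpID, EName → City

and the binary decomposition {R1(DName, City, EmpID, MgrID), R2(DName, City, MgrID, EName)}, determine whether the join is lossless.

Yes

Common attributes: R1 ∩ R2 = {DName, City, MgrID}.
Closure of {DName, City, MgrID}: MgrID → DName, EmpID applies, adding EmpID; City, MgrID → EName applies, adding EName. So (DName, City, MgrID)⁺ = {DName, City, EmpID, MgrID, EName}.
This closure contains every attribute of R1, so R1 ∩ R2 → R1. The join is lossless.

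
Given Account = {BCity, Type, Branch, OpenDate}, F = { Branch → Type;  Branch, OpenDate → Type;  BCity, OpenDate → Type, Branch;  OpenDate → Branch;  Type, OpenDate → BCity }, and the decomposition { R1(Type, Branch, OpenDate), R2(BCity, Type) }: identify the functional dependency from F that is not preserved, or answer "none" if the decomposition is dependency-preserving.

Type, OpenDate → BCity

Check Type, OpenDate → BCity: no single fragment contains all of {BCity, Type, OpenDate}, and the restricted closure of {Type, OpenDate} across the fragments never reaches {BCity}.
Branch → Type is preserved.
Branch, OpenDate → Type is preserved.
BCity, OpenDate → Type, Branch is preserved.
OpenDate → Branch is preserved.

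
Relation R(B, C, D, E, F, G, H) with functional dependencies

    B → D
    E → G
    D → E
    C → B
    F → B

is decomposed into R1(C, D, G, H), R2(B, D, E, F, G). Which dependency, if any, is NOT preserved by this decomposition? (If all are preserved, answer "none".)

Check C → B: no single fragment contains all of {B, C}, and the restricted closure of {C} across the fragments never reaches {B}.
B → D is preserved.
E → G is preserved.
D → E is preserved.
F → B is preserved.

C → B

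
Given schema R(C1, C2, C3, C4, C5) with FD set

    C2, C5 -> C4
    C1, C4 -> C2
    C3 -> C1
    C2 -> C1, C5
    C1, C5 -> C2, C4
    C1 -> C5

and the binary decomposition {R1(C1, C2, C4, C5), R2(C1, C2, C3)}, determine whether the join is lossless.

Common attributes: R1 ∩ R2 = {C1, C2}.
Closure of {C1, C2}: C2 → C1, C5 applies, adding C5; C1, C5 → C2, C4 applies, adding C4. So (C1, C2)⁺ = {C1, C2, C4, C5}.
This closure contains every attribute of R1, so R1 ∩ R2 → R1. The join is lossless.

Yes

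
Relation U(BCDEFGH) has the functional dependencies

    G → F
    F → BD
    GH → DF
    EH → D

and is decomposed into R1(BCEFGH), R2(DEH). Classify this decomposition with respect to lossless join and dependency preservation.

Lossless test: (EH)⁺ = {DEH}, which contains all of one fragment — lossless.
Dependency preservation: the restricted closure of {F} across the fragments never reaches {BD}, so F → BD cannot be enforced without a join — not preserved.

lossless but not dependency-preserving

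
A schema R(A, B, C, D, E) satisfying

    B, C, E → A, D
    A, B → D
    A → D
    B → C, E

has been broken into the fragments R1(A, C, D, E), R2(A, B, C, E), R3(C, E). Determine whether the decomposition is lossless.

Yes

Chase test. Columns are A, B, C, D, E; row i has aⱼ where attribute j ∈ Ri, else bᵢⱼ.
Initial tableau (one row per fragment):
  row 1: a1 b12 a3 a4 a5
  row 2: a1 a2 a3 b24 a5
  row 3: b31 b32 a3 b34 a5
Rows 1 and 2 agree on A; apply A→D and equate their D entries.
Row 2 is now all distinguished symbols — the join is lossless.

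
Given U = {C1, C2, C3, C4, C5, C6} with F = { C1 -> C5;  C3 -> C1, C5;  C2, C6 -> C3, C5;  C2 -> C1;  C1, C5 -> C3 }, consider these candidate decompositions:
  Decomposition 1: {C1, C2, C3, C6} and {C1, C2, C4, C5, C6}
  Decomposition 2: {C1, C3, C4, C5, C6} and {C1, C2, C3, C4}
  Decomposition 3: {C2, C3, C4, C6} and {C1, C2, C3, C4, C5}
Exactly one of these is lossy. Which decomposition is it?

Decomposition 1: common = {C1, C2, C6}, closure = {C1, C2, C3, C5, C6} → lossless.
Decomposition 2: common = {C1, C3, C4}, closure = {C1, C3, C4, C5} → lossy.
Decomposition 3: common = {C2, C3, C4}, closure = {C1, C2, C3, C4, C5} → lossless.

Decomposition 2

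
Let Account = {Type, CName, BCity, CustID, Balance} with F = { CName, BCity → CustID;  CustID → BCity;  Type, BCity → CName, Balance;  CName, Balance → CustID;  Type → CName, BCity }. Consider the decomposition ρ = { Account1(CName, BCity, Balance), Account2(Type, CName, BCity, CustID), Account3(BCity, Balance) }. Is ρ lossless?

No

Chase test. Columns are Type, CName, BCity, CustID, Balance; row i has aⱼ where attribute j ∈ Accounti, else bᵢⱼ.
Initial tableau (one row per fragment):
  row 1: b11 a2 a3 b14 a5
  row 2: a1 a2 a3 a4 b25
  row 3: b31 b32 a3 b34 a5
Rows 1 and 2 agree on CName, BCity; apply CName, BCity→CustID and equate their CustID entries.
No row becomes fully distinguished — the join is lossy.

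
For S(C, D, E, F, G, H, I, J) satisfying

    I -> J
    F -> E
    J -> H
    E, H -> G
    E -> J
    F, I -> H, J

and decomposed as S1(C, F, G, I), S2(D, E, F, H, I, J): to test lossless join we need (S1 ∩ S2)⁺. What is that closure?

E, F, G, H, I, J

S1 ∩ S2 = {F, I}.
I → J applies, adding J
F → E applies, adding E
J → H applies, adding H
E, H → G applies, adding G
Closure: {E, F, G, H, I, J}.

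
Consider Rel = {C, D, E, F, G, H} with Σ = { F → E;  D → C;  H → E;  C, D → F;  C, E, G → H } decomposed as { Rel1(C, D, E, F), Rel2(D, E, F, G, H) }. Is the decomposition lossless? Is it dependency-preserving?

lossless but not dependency-preserving

Lossless test: (D, E, F)⁺ = {C, D, E, F}, which contains all of one fragment — lossless.
Dependency preservation: the restricted closure of {C, E, G} across the fragments never reaches {H}, so C, E, G → H cannot be enforced without a join — not preserved.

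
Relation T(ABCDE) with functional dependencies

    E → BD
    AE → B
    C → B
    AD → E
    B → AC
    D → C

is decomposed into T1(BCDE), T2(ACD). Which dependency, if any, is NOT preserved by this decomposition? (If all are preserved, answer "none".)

none

E → BD lies within T1.
AE → B: restricted closure across fragments reaches B.
C → B lies within T1.
AD → E: restricted closure across fragments reaches E.
B → AC: restricted closure across fragments reaches AC.
D → C lies within T1.
Every dependency is enforceable on the fragments, so the decomposition is dependency-preserving.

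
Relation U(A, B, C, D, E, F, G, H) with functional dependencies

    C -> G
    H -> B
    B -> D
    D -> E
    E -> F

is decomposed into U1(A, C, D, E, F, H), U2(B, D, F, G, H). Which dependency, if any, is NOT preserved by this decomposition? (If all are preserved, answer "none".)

C -> G

Check C → G: no single fragment contains all of {C, G}, and the restricted closure of {C} across the fragments never reaches {G}.
H → B is preserved.
B → D is preserved.
D → E is preserved.
E → F is preserved.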